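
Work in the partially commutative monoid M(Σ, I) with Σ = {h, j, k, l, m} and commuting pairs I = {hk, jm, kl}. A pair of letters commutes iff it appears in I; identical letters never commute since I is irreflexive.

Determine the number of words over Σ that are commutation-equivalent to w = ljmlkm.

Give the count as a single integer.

4

0(l) covers ∅
1(j) covers 0:l
2(m) covers 0:l
3(l) covers 1:j, 2:m
4(k) covers 1:j, 2:m
5(m) covers 3:l, 4:k
floor of heap: 0:l
completions by unplaced set U, small U first (add the entries for U minus each lowest piece of U):
  |U|=1: {5}:1
  |U|=2: {3,5}:1  {4,5}:1
  |U|=3: {3,4,5}:2
  |U|=4: {1,3,4,5}:2  {2,3,4,5}:2
  start at 0(l): 4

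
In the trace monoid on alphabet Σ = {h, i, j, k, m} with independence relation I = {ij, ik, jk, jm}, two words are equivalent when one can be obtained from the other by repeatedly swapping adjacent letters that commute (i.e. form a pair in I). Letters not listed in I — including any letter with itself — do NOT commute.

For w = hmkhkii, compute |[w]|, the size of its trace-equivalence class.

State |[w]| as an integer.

piece 0:h — minimal
piece 1:m rests on {0:h}
piece 2:k rests on {1:m}
piece 3:h rests on {2:k}
piece 4:k rests on {3:h}
piece 5:i rests on {3:h}
piece 6:i rests on {5:i}
minimal pieces: {0:h}
ways to finish when only these pieces remain (= sum over removing one remaining piece with nothing left below it):
  1 left: {4}→1  {6}→1
  2 left: {4,6}→2  {5,6}→1
  3 left: {4,5,6}→3
  4 left: {3,4,5,6}→3
  5 left: {2,3,4,5,6}→3
  placing 0:h first → 3 extensions

3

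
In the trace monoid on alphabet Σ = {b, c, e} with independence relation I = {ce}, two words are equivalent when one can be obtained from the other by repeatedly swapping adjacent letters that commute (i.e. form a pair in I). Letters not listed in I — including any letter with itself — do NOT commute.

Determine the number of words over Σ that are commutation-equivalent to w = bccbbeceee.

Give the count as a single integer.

0(b) covers ∅
1(c) covers 0:b
2(c) covers 1:c
3(b) covers 2:c
4(b) covers 3:b
5(e) covers 4:b
6(c) covers 4:b
7(e) covers 5:e
8(e) covers 7:e
9(e) covers 8:e
floor of heap: 0:b
completions by unplaced set U, small U first (add the entries for U minus each lowest piece of U):
  |U|=1: {6}:1  {9}:1
  |U|=2: {6,9}:2  {8,9}:1
  |U|=3: {6,8,9}:3  {7,8,9}:1
  |U|=4: {5,7,8,9}:1  {6,7,8,9}:4
  |U|=5: {5,6,7,8,9}:5
  |U|=6: {4,5,6,7,8,9}:5
  |U|=7: {3,4,5,6,7,8,9}:5
  |U|=8: {2,3,4,5,6,7,8,9}:5
  start at 0(b): 5

5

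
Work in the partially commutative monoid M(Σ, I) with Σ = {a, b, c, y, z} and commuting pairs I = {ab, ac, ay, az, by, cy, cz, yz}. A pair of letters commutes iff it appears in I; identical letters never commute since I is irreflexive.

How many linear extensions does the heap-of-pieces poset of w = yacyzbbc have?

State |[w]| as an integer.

336

0(y) covers ∅
1(a) covers ∅
2(c) covers ∅
3(y) covers 0:y
4(z) covers ∅
5(b) covers 2:c, 4:z
6(b) covers 5:b
7(c) covers 6:b
floor of heap: 0:y, 1:a, 2:c, 4:z
completions by unplaced set U, small U first (add the entries for U minus each lowest piece of U):
  |U|=1: {1}:1  {3}:1  {7}:1
  |U|=2: {0,3}:1  {1,3}:2  {1,7}:2  {3,7}:2  {6,7}:1
  |U|=3: {0,1,3}:3  {0,3,7}:3  {1,3,7}:6  {1,6,7}:3  {3,6,7}:3  {5,6,7}:1
  |U|=4: {0,1,3,7}:12  {0,3,6,7}:6  {1,3,6,7}:12  {1,5,6,7}:4  {2,5,6,7}:1  {3,5,6,7}:4  {4,5,6,7}:1
  |U|=5: {0,1,3,6,7}:30  {0,3,5,6,7}:10  {1,2,5,6,7}:5  {1,3,5,6,7}:20  {1,4,5,6,7}:5  {2,3,5,6,7}:5  {2,4,5,6,7}:2  {3,4,5,6,7}:5
  |U|=6: {0,1,3,5,6,7}:60  {0,2,3,5,6,7}:15  {0,3,4,5,6,7}:15  {1,2,3,5,6,7}:30  {1,2,4,5,6,7}:12  {1,3,4,5,6,7}:30  {2,3,4,5,6,7}:12
  start at 0(y): 84
  start at 1(a): 42
  start at 2(c): 105
  start at 4(z): 105
sum over floor = 336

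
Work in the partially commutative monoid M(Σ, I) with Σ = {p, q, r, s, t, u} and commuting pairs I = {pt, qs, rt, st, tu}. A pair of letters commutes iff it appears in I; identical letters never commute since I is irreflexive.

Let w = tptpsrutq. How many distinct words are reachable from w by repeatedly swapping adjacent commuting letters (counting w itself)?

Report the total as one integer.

#0=t has no predecessor
#1=p has no predecessor
#2=t depends on [0:t]
#3=p depends on [1:p]
#4=s depends on [3:p]
#5=r depends on [4:s]
#6=u depends on [5:r]
#7=t depends on [2:t]
#8=q depends on [6:u, 7:t]
sources: [0:t, 1:p]
N(rest) = Σ N(rest − s) over sources s of rest; N(one piece) = 1:
  size 1 → [8]=1
  size 2 → [6,8]=1  [7,8]=1
  size 3 → [2,7,8]=1  [5,6,8]=1  [6,7,8]=2
  size 4 → [0,2,7,8]=1  [2,6,7,8]=3  [4,5,6,8]=1  [5,6,7,8]=3
  size 5 → [0,2,6,7,8]=4  [2,5,6,7,8]=6  [3,4,5,6,8]=1  [4,5,6,7,8]=4
  size 6 → [0,2,5,6,7,8]=10  [1,3,4,5,6,8]=1  [2,4,5,6,7,8]=10  [3,4,5,6,7,8]=5
  size 7 → [0,2,4,5,6,7,8]=20  [1,3,4,5,6,7,8]=6  [2,3,4,5,6,7,8]=15
  first=0(t) contributes 21
  first=1(p) contributes 35
|[w]| = 56

56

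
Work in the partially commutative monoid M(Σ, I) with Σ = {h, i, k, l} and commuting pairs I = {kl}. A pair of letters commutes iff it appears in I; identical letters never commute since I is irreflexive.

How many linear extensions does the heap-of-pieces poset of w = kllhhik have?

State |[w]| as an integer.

piece 0:k — minimal
piece 1:l — minimal
piece 2:l rests on {1:l}
piece 3:h rests on {0:k, 2:l}
piece 4:h rests on {3:h}
piece 5:i rests on {4:h}
piece 6:k rests on {5:i}
minimal pieces: {0:k, 1:l}
ways to finish when only these pieces remain (= sum over removing one remaining piece with nothing left below it):
  1 left: {6}→1
  2 left: {5,6}→1
  3 left: {4,5,6}→1
  4 left: {3,4,5,6}→1
  5 left: {0,3,4,5,6}→1  {2,3,4,5,6}→1
  placing 0:k first → 1 extensions
  placing 1:l first → 2 extensions
total linear extensions = 3

3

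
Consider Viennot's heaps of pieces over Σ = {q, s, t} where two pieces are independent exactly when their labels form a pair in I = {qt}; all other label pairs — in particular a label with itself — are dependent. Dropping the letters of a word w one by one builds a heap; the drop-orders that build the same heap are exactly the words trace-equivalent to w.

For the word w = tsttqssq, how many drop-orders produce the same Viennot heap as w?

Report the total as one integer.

3

piece 0:t — minimal
piece 1:s rests on {0:t}
piece 2:t rests on {1:s}
piece 3:t rests on {2:t}
piece 4:q rests on {1:s}
piece 5:s rests on {3:t, 4:q}
piece 6:s rests on {5:s}
piece 7:q rests on {6:s}
minimal pieces: {0:t}
ways to finish when only these pieces remain (= sum over removing one remaining piece with nothing left below it):
  1 left: {7}→1
  2 left: {6,7}→1
  3 left: {5,6,7}→1
  4 left: {3,5,6,7}→1  {4,5,6,7}→1
  5 left: {2,3,5,6,7}→1  {3,4,5,6,7}→2
  6 left: {2,3,4,5,6,7}→3
  placing 0:t first → 3 extensions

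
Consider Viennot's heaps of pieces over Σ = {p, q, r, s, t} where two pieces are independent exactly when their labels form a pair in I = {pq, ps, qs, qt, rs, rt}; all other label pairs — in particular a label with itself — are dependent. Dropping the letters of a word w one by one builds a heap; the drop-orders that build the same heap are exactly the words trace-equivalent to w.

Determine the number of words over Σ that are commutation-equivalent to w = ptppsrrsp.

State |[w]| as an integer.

0(p) covers ∅
1(t) covers 0:p
2(p) covers 1:t
3(p) covers 2:p
4(s) covers 1:t
5(r) covers 3:p
6(r) covers 5:r
7(s) covers 4:s
8(p) covers 6:r
floor of heap: 0:p
completions by unplaced set U, small U first (add the entries for U minus each lowest piece of U):
  |U|=1: {7}:1  {8}:1
  |U|=2: {4,7}:1  {6,8}:1  {7,8}:2
  |U|=3: {4,7,8}:3  {5,6,8}:1  {6,7,8}:3
  |U|=4: {3,5,6,8}:1  {4,6,7,8}:6  {5,6,7,8}:4
  |U|=5: {2,3,5,6,8}:1  {3,5,6,7,8}:5  {4,5,6,7,8}:10
  |U|=6: {2,3,5,6,7,8}:6  {3,4,5,6,7,8}:15
  |U|=7: {2,3,4,5,6,7,8}:21
  start at 0(p): 21

21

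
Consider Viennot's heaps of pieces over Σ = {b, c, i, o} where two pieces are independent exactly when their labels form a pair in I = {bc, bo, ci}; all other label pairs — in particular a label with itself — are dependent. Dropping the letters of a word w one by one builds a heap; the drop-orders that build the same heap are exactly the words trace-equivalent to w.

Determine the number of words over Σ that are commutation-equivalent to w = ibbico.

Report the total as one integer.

#0=i has no predecessor
#1=b depends on [0:i]
#2=b depends on [1:b]
#3=i depends on [2:b]
#4=c has no predecessor
#5=o depends on [3:i, 4:c]
sources: [0:i, 4:c]
N(rest) = Σ N(rest − s) over sources s of rest; N(one piece) = 1:
  size 1 → [5]=1
  size 2 → [3,5]=1  [4,5]=1
  size 3 → [2,3,5]=1  [3,4,5]=2
  size 4 → [1,2,3,5]=1  [2,3,4,5]=3
  first=0(i) contributes 4
  first=4(c) contributes 1
|[w]| = 5

5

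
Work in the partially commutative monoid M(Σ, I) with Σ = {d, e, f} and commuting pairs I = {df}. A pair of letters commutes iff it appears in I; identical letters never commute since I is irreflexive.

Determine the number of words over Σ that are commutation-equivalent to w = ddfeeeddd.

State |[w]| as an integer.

#0=d has no predecessor
#1=d depends on [0:d]
#2=f has no predecessor
#3=e depends on [1:d, 2:f]
#4=e depends on [3:e]
#5=e depends on [4:e]
#6=d depends on [5:e]
#7=d depends on [6:d]
#8=d depends on [7:d]
sources: [0:d, 2:f]
N(rest) = Σ N(rest − s) over sources s of rest; N(one piece) = 1:
  size 1 → [8]=1
  size 2 → [7,8]=1
  size 3 → [6,7,8]=1
  size 4 → [5,6,7,8]=1
  size 5 → [4,5,6,7,8]=1
  size 6 → [3,4,5,6,7,8]=1
  size 7 → [1,3,4,5,6,7,8]=1  [2,3,4,5,6,7,8]=1
  first=0(d) contributes 2
  first=2(f) contributes 1
|[w]| = 3

3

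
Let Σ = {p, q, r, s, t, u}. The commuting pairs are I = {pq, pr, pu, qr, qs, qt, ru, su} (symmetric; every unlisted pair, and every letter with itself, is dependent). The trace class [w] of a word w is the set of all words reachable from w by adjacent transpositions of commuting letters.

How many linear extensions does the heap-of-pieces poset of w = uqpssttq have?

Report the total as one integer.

0(u) covers ∅
1(q) covers 0:u
2(p) covers ∅
3(s) covers 2:p
4(s) covers 3:s
5(t) covers 0:u, 4:s
6(t) covers 5:t
7(q) covers 1:q
floor of heap: 0:u, 2:p
completions by unplaced set U, small U first (add the entries for U minus each lowest piece of U):
  |U|=1: {6}:1  {7}:1
  |U|=2: {1,7}:1  {5,6}:1  {6,7}:2
  |U|=3: {1,6,7}:3  {4,5,6}:1  {5,6,7}:3
  |U|=4: {1,5,6,7}:6  {3,4,5,6}:1  {4,5,6,7}:4
  |U|=5: {0,1,5,6,7}:6  {1,4,5,6,7}:10  {2,3,4,5,6}:1  {3,4,5,6,7}:5
  |U|=6: {0,1,4,5,6,7}:16  {1,3,4,5,6,7}:15  {2,3,4,5,6,7}:6
  start at 0(u): 21
  start at 2(p): 31
sum over floor = 52

52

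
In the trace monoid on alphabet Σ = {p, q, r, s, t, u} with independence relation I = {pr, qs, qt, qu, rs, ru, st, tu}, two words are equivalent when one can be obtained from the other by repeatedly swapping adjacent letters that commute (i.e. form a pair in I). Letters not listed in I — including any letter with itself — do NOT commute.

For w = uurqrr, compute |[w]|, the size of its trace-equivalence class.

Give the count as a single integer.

15

piece 0:u — minimal
piece 1:u rests on {0:u}
piece 2:r — minimal
piece 3:q rests on {2:r}
piece 4:r rests on {3:q}
piece 5:r rests on {4:r}
minimal pieces: {0:u, 2:r}
ways to finish when only these pieces remain (= sum over removing one remaining piece with nothing left below it):
  1 left: {1}→1  {5}→1
  2 left: {0,1}→1  {1,5}→2  {4,5}→1
  3 left: {0,1,5}→3  {1,4,5}→3  {3,4,5}→1
  4 left: {0,1,4,5}→6  {1,3,4,5}→4  {2,3,4,5}→1
  placing 0:u first → 5 extensions
  placing 2:r first → 10 extensions
total linear extensions = 15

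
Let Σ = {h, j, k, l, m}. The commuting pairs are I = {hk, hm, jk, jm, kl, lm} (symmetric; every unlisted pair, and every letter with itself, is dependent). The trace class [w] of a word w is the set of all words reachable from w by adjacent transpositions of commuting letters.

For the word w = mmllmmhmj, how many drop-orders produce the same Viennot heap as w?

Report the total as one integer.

126

#0=m has no predecessor
#1=m depends on [0:m]
#2=l has no predecessor
#3=l depends on [2:l]
#4=m depends on [1:m]
#5=m depends on [4:m]
#6=h depends on [3:l]
#7=m depends on [5:m]
#8=j depends on [6:h]
sources: [0:m, 2:l]
N(rest) = Σ N(rest − s) over sources s of rest; N(one piece) = 1:
  size 1 → [7]=1  [8]=1
  size 2 → [5,7]=1  [6,8]=1  [7,8]=2
  size 3 → [3,6,8]=1  [4,5,7]=1  [5,7,8]=3  [6,7,8]=3
  size 4 → [1,4,5,7]=1  [2,3,6,8]=1  [3,6,7,8]=4  [4,5,7,8]=4  [5,6,7,8]=6
  size 5 → [0,1,4,5,7]=1  [1,4,5,7,8]=5  [2,3,6,7,8]=5  [3,5,6,7,8]=10  [4,5,6,7,8]=10
  size 6 → [0,1,4,5,7,8]=6  [1,4,5,6,7,8]=15  [2,3,5,6,7,8]=15  [3,4,5,6,7,8]=20
  size 7 → [0,1,4,5,6,7,8]=21  [1,3,4,5,6,7,8]=35  [2,3,4,5,6,7,8]=35
  first=0(m) contributes 70
  first=2(l) contributes 56
|[w]| = 126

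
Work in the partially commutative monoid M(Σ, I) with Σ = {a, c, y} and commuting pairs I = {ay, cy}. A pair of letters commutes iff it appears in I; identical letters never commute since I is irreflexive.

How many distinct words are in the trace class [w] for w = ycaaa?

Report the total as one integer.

5

0(y) covers ∅
1(c) covers ∅
2(a) covers 1:c
3(a) covers 2:a
4(a) covers 3:a
floor of heap: 0:y, 1:c
completions by unplaced set U, small U first (add the entries for U minus each lowest piece of U):
  |U|=1: {0}:1  {4}:1
  |U|=2: {0,4}:2  {3,4}:1
  |U|=3: {0,3,4}:3  {2,3,4}:1
  start at 0(y): 1
  start at 1(c): 4
sum over floor = 5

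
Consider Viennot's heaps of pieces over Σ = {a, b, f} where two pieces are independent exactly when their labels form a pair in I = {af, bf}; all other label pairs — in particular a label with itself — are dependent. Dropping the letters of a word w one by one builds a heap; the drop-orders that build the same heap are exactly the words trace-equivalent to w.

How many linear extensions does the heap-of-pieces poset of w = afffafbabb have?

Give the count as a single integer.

#0=a has no predecessor
#1=f has no predecessor
#2=f depends on [1:f]
#3=f depends on [2:f]
#4=a depends on [0:a]
#5=f depends on [3:f]
#6=b depends on [4:a]
#7=a depends on [6:b]
#8=b depends on [7:a]
#9=b depends on [8:b]
sources: [0:a, 1:f]
N(rest) = Σ N(rest − s) over sources s of rest; N(one piece) = 1:
  size 1 → [5]=1  [9]=1
  size 2 → [3,5]=1  [5,9]=2  [8,9]=1
  size 3 → [2,3,5]=1  [3,5,9]=3  [5,8,9]=3  [7,8,9]=1
  size 4 → [1,2,3,5]=1  [2,3,5,9]=4  [3,5,8,9]=6  [5,7,8,9]=4  [6,7,8,9]=1
  size 5 → [1,2,3,5,9]=5  [2,3,5,8,9]=10  [3,5,7,8,9]=10  [4,6,7,8,9]=1  [5,6,7,8,9]=5
  size 6 → [0,4,6,7,8,9]=1  [1,2,3,5,8,9]=15  [2,3,5,7,8,9]=20  [3,5,6,7,8,9]=15  [4,5,6,7,8,9]=6
  size 7 → [0,4,5,6,7,8,9]=7  [1,2,3,5,7,8,9]=35  [2,3,5,6,7,8,9]=35  [3,4,5,6,7,8,9]=21
  size 8 → [0,3,4,5,6,7,8,9]=28  [1,2,3,5,6,7,8,9]=70  [2,3,4,5,6,7,8,9]=56
  first=0(a) contributes 126
  first=1(f) contributes 84
|[w]| = 210

210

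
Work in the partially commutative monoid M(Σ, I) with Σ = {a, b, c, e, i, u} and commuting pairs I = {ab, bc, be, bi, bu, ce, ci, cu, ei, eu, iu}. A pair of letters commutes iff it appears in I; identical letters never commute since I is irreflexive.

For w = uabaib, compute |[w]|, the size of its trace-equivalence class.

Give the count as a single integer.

15

0(u) covers ∅
1(a) covers 0:u
2(b) covers ∅
3(a) covers 1:a
4(i) covers 3:a
5(b) covers 2:b
floor of heap: 0:u, 2:b
completions by unplaced set U, small U first (add the entries for U minus each lowest piece of U):
  |U|=1: {4}:1  {5}:1
  |U|=2: {2,5}:1  {3,4}:1  {4,5}:2
  |U|=3: {1,3,4}:1  {2,4,5}:3  {3,4,5}:3
  |U|=4: {0,1,3,4}:1  {1,3,4,5}:4  {2,3,4,5}:6
  start at 0(u): 10
  start at 2(b): 5
sum over floor = 15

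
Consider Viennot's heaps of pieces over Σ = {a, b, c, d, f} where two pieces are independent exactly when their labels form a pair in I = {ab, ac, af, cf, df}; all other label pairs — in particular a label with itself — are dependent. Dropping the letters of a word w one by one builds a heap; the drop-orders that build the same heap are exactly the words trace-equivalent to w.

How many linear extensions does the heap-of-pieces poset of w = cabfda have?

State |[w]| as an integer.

10

piece 0:c — minimal
piece 1:a — minimal
piece 2:b rests on {0:c}
piece 3:f rests on {2:b}
piece 4:d rests on {1:a, 2:b}
piece 5:a rests on {4:d}
minimal pieces: {0:c, 1:a}
ways to finish when only these pieces remain (= sum over removing one remaining piece with nothing left below it):
  1 left: {3}→1  {5}→1
  2 left: {3,5}→2  {4,5}→1
  3 left: {1,4,5}→1  {3,4,5}→3
  4 left: {1,3,4,5}→4  {2,3,4,5}→3
  placing 0:c first → 7 extensions
  placing 1:a first → 3 extensions
total linear extensions = 10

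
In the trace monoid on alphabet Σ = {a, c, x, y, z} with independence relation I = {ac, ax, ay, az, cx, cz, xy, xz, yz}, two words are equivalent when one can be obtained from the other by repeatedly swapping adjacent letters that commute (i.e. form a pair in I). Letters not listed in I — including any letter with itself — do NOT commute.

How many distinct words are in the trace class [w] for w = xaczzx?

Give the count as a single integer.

drop 0:x onto floor
drop 1:a onto floor
drop 2:c onto floor
drop 3:z onto floor
drop 4:z onto {3:z}
drop 5:x onto {0:x}
ground layer = {0:x, 1:a, 2:c, 3:z}
drop-orders for the pieces not yet dropped (sum over which currently-grounded one goes next):
  1 to go: {1} 1  {2} 1  {4} 1  {5} 1
  2 to go: {0,5} 1  {1,2} 2  {1,4} 2  {1,5} 2  {2,4} 2  {2,5} 2  {3,4} 1  {4,5} 2
  3 to go: {0,1,5} 3  {0,2,5} 3  {0,4,5} 3  {1,2,4} 6  {1,2,5} 6  {1,3,4} 3  {1,4,5} 6  {2,3,4} 3  {2,4,5} 6  {3,4,5} 3
  4 to go: {0,1,2,5} 12  {0,1,4,5} 12  {0,2,4,5} 12  {0,3,4,5} 6  {1,2,3,4} 12  {1,2,4,5} 24  {1,3,4,5} 12  {2,3,4,5} 12
  if 0:x drops first: 60 orders
  if 1:a drops first: 30 orders
  if 2:c drops first: 30 orders
  if 3:z drops first: 60 orders
heap linearizations: 180

180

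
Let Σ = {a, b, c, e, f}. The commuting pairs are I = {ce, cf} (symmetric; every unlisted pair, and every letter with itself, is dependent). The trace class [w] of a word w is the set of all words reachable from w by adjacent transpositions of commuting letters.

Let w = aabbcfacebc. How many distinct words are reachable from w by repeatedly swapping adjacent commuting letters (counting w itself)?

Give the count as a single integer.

4

#0=a has no predecessor
#1=a depends on [0:a]
#2=b depends on [1:a]
#3=b depends on [2:b]
#4=c depends on [3:b]
#5=f depends on [3:b]
#6=a depends on [4:c, 5:f]
#7=c depends on [6:a]
#8=e depends on [6:a]
#9=b depends on [7:c, 8:e]
#10=c depends on [9:b]
sources: [0:a]
N(rest) = Σ N(rest − s) over sources s of rest; N(one piece) = 1:
  size 1 → [10]=1
  size 2 → [9,10]=1
  size 3 → [7,9,10]=1  [8,9,10]=1
  size 4 → [7,8,9,10]=2
  size 5 → [6,7,8,9,10]=2
  size 6 → [4,6,7,8,9,10]=2  [5,6,7,8,9,10]=2
  size 7 → [4,5,6,7,8,9,10]=4
  size 8 → [3,4,5,6,7,8,9,10]=4
  size 9 → [2,3,4,5,6,7,8,9,10]=4
  first=0(a) contributes 4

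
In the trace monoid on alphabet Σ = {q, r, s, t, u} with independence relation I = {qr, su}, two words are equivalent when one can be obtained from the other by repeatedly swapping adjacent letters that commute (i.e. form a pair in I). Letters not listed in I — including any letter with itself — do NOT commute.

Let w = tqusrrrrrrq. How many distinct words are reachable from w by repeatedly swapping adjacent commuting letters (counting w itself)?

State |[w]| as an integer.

piece 0:t — minimal
piece 1:q rests on {0:t}
piece 2:u rests on {1:q}
piece 3:s rests on {1:q}
piece 4:r rests on {2:u, 3:s}
piece 5:r rests on {4:r}
piece 6:r rests on {5:r}
piece 7:r rests on {6:r}
piece 8:r rests on {7:r}
piece 9:r rests on {8:r}
piece 10:q rests on {2:u, 3:s}
minimal pieces: {0:t}
ways to finish when only these pieces remain (= sum over removing one remaining piece with nothing left below it):
  1 left: {9}→1  {10}→1
  2 left: {8,9}→1  {9,10}→2
  3 left: {7,8,9}→1  {8,9,10}→3
  4 left: {6,7,8,9}→1  {7,8,9,10}→4
  5 left: {5,6,7,8,9}→1  {6,7,8,9,10}→5
  6 left: {4,5,6,7,8,9}→1  {5,6,7,8,9,10}→6
  7 left: {4,5,6,7,8,9,10}→7
  8 left: {2,4,5,6,7,8,9,10}→7  {3,4,5,6,7,8,9,10}→7
  9 left: {2,3,4,5,6,7,8,9,10}→14
  placing 0:t first → 14 extensions

14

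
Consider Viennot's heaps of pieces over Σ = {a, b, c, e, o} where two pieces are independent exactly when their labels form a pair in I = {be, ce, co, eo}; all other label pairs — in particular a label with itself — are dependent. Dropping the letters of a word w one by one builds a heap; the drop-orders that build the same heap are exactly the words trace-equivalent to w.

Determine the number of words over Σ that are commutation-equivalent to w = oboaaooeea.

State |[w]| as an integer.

drop 0:o onto floor
drop 1:b onto {0:o}
drop 2:o onto {1:b}
drop 3:a onto {2:o}
drop 4:a onto {3:a}
drop 5:o onto {4:a}
drop 6:o onto {5:o}
drop 7:e onto {4:a}
drop 8:e onto {7:e}
drop 9:a onto {6:o, 8:e}
ground layer = {0:o}
drop-orders for the pieces not yet dropped (sum over which currently-grounded one goes next):
  1 to go: {9} 1
  2 to go: {6,9} 1  {8,9} 1
  3 to go: {5,6,9} 1  {6,8,9} 2  {7,8,9} 1
  4 to go: {5,6,8,9} 3  {6,7,8,9} 3
  5 to go: {5,6,7,8,9} 6
  6 to go: {4,5,6,7,8,9} 6
  7 to go: {3,4,5,6,7,8,9} 6
  8 to go: {2,3,4,5,6,7,8,9} 6
  if 0:o drops first: 6 orders

6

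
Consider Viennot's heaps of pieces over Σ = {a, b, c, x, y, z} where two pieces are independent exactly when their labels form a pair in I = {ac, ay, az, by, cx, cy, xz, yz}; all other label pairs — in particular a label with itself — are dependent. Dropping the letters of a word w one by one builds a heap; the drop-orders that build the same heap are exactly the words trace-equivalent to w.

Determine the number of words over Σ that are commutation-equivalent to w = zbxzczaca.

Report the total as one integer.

#0=z has no predecessor
#1=b depends on [0:z]
#2=x depends on [1:b]
#3=z depends on [1:b]
#4=c depends on [3:z]
#5=z depends on [4:c]
#6=a depends on [2:x]
#7=c depends on [5:z]
#8=a depends on [6:a]
sources: [0:z]
N(rest) = Σ N(rest − s) over sources s of rest; N(one piece) = 1:
  size 1 → [7]=1  [8]=1
  size 2 → [5,7]=1  [6,8]=1  [7,8]=2
  size 3 → [2,6,8]=1  [4,5,7]=1  [5,7,8]=3  [6,7,8]=3
  size 4 → [2,6,7,8]=4  [3,4,5,7]=1  [4,5,7,8]=4  [5,6,7,8]=6
  size 5 → [2,5,6,7,8]=10  [3,4,5,7,8]=5  [4,5,6,7,8]=10
  size 6 → [2,4,5,6,7,8]=20  [3,4,5,6,7,8]=15
  size 7 → [2,3,4,5,6,7,8]=35
  first=0(z) contributes 35

35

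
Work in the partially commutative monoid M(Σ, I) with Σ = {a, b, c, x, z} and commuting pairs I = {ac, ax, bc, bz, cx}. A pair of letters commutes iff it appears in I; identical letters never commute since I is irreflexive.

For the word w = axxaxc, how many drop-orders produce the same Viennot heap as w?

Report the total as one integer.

drop 0:a onto floor
drop 1:x onto floor
drop 2:x onto {1:x}
drop 3:a onto {0:a}
drop 4:x onto {2:x}
drop 5:c onto floor
ground layer = {0:a, 1:x, 5:c}
drop-orders for the pieces not yet dropped (sum over which currently-grounded one goes next):
  1 to go: {3} 1  {4} 1  {5} 1
  2 to go: {0,3} 1  {2,4} 1  {3,4} 2  {3,5} 2  {4,5} 2
  3 to go: {0,3,4} 3  {0,3,5} 3  {1,2,4} 1  {2,3,4} 3  {2,4,5} 3  {3,4,5} 6
  4 to go: {0,2,3,4} 6  {0,3,4,5} 12  {1,2,3,4} 4  {1,2,4,5} 4  {2,3,4,5} 12
  if 0:a drops first: 20 orders
  if 1:x drops first: 30 orders
  if 5:c drops first: 10 orders
heap linearizations: 60

60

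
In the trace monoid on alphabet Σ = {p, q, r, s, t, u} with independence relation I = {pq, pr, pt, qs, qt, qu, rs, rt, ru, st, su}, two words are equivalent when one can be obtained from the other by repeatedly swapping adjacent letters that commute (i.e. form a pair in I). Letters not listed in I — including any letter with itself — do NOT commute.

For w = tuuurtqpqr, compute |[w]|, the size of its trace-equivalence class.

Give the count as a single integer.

piece 0:t — minimal
piece 1:u rests on {0:t}
piece 2:u rests on {1:u}
piece 3:u rests on {2:u}
piece 4:r — minimal
piece 5:t rests on {3:u}
piece 6:q rests on {4:r}
piece 7:p rests on {3:u}
piece 8:q rests on {6:q}
piece 9:r rests on {8:q}
minimal pieces: {0:t, 4:r}
ways to finish when only these pieces remain (= sum over removing one remaining piece with nothing left below it):
  1 left: {5}→1  {7}→1  {9}→1
  2 left: {5,7}→2  {5,9}→2  {7,9}→2  {8,9}→1
  3 left: {3,5,7}→2  {5,7,9}→6  {5,8,9}→3  {6,8,9}→1  {7,8,9}→3
  4 left: {2,3,5,7}→2  {3,5,7,9}→8  {4,6,8,9}→1  {5,6,8,9}→4  {5,7,8,9}→12  {6,7,8,9}→4
  5 left: {1,2,3,5,7}→2  {2,3,5,7,9}→10  {3,5,7,8,9}→20  {4,5,6,8,9}→5  {4,6,7,8,9}→5  {5,6,7,8,9}→20
  6 left: {0,1,2,3,5,7}→2  {1,2,3,5,7,9}→12  {2,3,5,7,8,9}→30  {3,5,6,7,8,9}→40  {4,5,6,7,8,9}→30
  7 left: {0,1,2,3,5,7,9}→14  {1,2,3,5,7,8,9}→42  {2,3,5,6,7,8,9}→70  {3,4,5,6,7,8,9}→70
  8 left: {0,1,2,3,5,7,8,9}→56  {1,2,3,5,6,7,8,9}→112  {2,3,4,5,6,7,8,9}→140
  placing 0:t first → 252 extensions
  placing 4:r first → 168 extensions
total linear extensions = 420

420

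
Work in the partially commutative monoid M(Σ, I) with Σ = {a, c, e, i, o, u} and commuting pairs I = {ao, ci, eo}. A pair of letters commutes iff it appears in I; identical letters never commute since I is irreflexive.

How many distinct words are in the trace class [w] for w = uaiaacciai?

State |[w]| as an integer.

piece 0:u — minimal
piece 1:a rests on {0:u}
piece 2:i rests on {1:a}
piece 3:a rests on {2:i}
piece 4:a rests on {3:a}
piece 5:c rests on {4:a}
piece 6:c rests on {5:c}
piece 7:i rests on {4:a}
piece 8:a rests on {6:c, 7:i}
piece 9:i rests on {8:a}
minimal pieces: {0:u}
ways to finish when only these pieces remain (= sum over removing one remaining piece with nothing left below it):
  1 left: {9}→1
  2 left: {8,9}→1
  3 left: {6,8,9}→1  {7,8,9}→1
  4 left: {5,6,8,9}→1  {6,7,8,9}→2
  5 left: {5,6,7,8,9}→3
  6 left: {4,5,6,7,8,9}→3
  7 left: {3,4,5,6,7,8,9}→3
  8 left: {2,3,4,5,6,7,8,9}→3
  placing 0:u first → 3 extensions

3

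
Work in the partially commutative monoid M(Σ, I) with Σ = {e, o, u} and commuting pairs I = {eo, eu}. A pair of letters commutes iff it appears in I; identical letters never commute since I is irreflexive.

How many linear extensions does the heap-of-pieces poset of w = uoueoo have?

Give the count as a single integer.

#0=u has no predecessor
#1=o depends on [0:u]
#2=u depends on [1:o]
#3=e has no predecessor
#4=o depends on [2:u]
#5=o depends on [4:o]
sources: [0:u, 3:e]
N(rest) = Σ N(rest − s) over sources s of rest; N(one piece) = 1:
  size 1 → [3]=1  [5]=1
  size 2 → [3,5]=2  [4,5]=1
  size 3 → [2,4,5]=1  [3,4,5]=3
  size 4 → [1,2,4,5]=1  [2,3,4,5]=4
  first=0(u) contributes 5
  first=3(e) contributes 1
|[w]| = 6

6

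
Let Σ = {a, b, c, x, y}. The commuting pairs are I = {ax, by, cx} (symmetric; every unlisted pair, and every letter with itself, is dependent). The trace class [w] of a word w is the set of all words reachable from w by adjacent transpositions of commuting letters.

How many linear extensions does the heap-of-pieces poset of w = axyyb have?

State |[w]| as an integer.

0(a) covers ∅
1(x) covers ∅
2(y) covers 0:a, 1:x
3(y) covers 2:y
4(b) covers 0:a, 1:x
floor of heap: 0:a, 1:x
completions by unplaced set U, small U first (add the entries for U minus each lowest piece of U):
  |U|=1: {3}:1  {4}:1
  |U|=2: {2,3}:1  {3,4}:2
  |U|=3: {2,3,4}:3
  start at 0(a): 3
  start at 1(x): 3
sum over floor = 6

6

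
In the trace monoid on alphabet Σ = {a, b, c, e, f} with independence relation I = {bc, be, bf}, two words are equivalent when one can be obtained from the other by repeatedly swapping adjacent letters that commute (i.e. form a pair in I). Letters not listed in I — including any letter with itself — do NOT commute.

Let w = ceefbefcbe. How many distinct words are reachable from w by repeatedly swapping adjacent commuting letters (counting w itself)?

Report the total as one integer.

45

piece 0:c — minimal
piece 1:e rests on {0:c}
piece 2:e rests on {1:e}
piece 3:f rests on {2:e}
piece 4:b — minimal
piece 5:e rests on {3:f}
piece 6:f rests on {5:e}
piece 7:c rests on {6:f}
piece 8:b rests on {4:b}
piece 9:e rests on {7:c}
minimal pieces: {0:c, 4:b}
ways to finish when only these pieces remain (= sum over removing one remaining piece with nothing left below it):
  1 left: {8}→1  {9}→1
  2 left: {4,8}→1  {7,9}→1  {8,9}→2
  3 left: {4,8,9}→3  {6,7,9}→1  {7,8,9}→3
  4 left: {4,7,8,9}→6  {5,6,7,9}→1  {6,7,8,9}→4
  5 left: {3,5,6,7,9}→1  {4,6,7,8,9}→10  {5,6,7,8,9}→5
  6 left: {2,3,5,6,7,9}→1  {3,5,6,7,8,9}→6  {4,5,6,7,8,9}→15
  7 left: {1,2,3,5,6,7,9}→1  {2,3,5,6,7,8,9}→7  {3,4,5,6,7,8,9}→21
  8 left: {0,1,2,3,5,6,7,9}→1  {1,2,3,5,6,7,8,9}→8  {2,3,4,5,6,7,8,9}→28
  placing 0:c first → 36 extensions
  placing 4:b first → 9 extensions
total linear extensions = 45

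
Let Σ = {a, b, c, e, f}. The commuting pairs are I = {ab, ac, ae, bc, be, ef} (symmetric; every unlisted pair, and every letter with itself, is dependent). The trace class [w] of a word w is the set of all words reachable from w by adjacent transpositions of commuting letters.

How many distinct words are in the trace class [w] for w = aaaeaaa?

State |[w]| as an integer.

7

drop 0:a onto floor
drop 1:a onto {0:a}
drop 2:a onto {1:a}
drop 3:e onto floor
drop 4:a onto {2:a}
drop 5:a onto {4:a}
drop 6:a onto {5:a}
ground layer = {0:a, 3:e}
drop-orders for the pieces not yet dropped (sum over which currently-grounded one goes next):
  1 to go: {3} 1  {6} 1
  2 to go: {3,6} 2  {5,6} 1
  3 to go: {3,5,6} 3  {4,5,6} 1
  4 to go: {2,4,5,6} 1  {3,4,5,6} 4
  5 to go: {1,2,4,5,6} 1  {2,3,4,5,6} 5
  if 0:a drops first: 6 orders
  if 3:e drops first: 1 orders
heap linearizations: 7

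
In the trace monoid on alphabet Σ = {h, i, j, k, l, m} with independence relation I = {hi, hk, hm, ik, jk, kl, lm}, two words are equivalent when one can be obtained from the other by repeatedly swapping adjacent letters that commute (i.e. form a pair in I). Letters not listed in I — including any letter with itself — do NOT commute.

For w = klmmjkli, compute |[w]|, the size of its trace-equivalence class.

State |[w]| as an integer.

17

piece 0:k — minimal
piece 1:l — minimal
piece 2:m rests on {0:k}
piece 3:m rests on {2:m}
piece 4:j rests on {1:l, 3:m}
piece 5:k rests on {3:m}
piece 6:l rests on {4:j}
piece 7:i rests on {6:l}
minimal pieces: {0:k, 1:l}
ways to finish when only these pieces remain (= sum over removing one remaining piece with nothing left below it):
  1 left: {5}→1  {7}→1
  2 left: {5,7}→2  {6,7}→1
  3 left: {4,6,7}→1  {5,6,7}→3
  4 left: {1,4,6,7}→1  {4,5,6,7}→4
  5 left: {1,4,5,6,7}→5  {3,4,5,6,7}→4
  6 left: {1,3,4,5,6,7}→9  {2,3,4,5,6,7}→4
  placing 0:k first → 13 extensions
  placing 1:l first → 4 extensions
total linear extensions = 17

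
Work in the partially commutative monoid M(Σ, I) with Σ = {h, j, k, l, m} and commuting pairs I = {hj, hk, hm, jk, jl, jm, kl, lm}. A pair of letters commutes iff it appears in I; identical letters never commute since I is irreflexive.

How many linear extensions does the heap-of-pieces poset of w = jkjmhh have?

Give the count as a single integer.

drop 0:j onto floor
drop 1:k onto floor
drop 2:j onto {0:j}
drop 3:m onto {1:k}
drop 4:h onto floor
drop 5:h onto {4:h}
ground layer = {0:j, 1:k, 4:h}
drop-orders for the pieces not yet dropped (sum over which currently-grounded one goes next):
  1 to go: {2} 1  {3} 1  {5} 1
  2 to go: {0,2} 1  {1,3} 1  {2,3} 2  {2,5} 2  {3,5} 2  {4,5} 1
  3 to go: {0,2,3} 3  {0,2,5} 3  {1,2,3} 3  {1,3,5} 3  {2,3,5} 6  {2,4,5} 3  {3,4,5} 3
  4 to go: {0,1,2,3} 6  {0,2,3,5} 12  {0,2,4,5} 6  {1,2,3,5} 12  {1,3,4,5} 6  {2,3,4,5} 12
  if 0:j drops first: 30 orders
  if 1:k drops first: 30 orders
  if 4:h drops first: 30 orders
heap linearizations: 90

90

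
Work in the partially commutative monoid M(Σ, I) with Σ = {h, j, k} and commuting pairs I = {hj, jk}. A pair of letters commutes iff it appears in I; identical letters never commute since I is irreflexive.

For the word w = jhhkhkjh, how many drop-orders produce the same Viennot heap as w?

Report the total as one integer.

drop 0:j onto floor
drop 1:h onto floor
drop 2:h onto {1:h}
drop 3:k onto {2:h}
drop 4:h onto {3:k}
drop 5:k onto {4:h}
drop 6:j onto {0:j}
drop 7:h onto {5:k}
ground layer = {0:j, 1:h}
drop-orders for the pieces not yet dropped (sum over which currently-grounded one goes next):
  1 to go: {6} 1  {7} 1
  2 to go: {0,6} 1  {5,7} 1  {6,7} 2
  3 to go: {0,6,7} 3  {4,5,7} 1  {5,6,7} 3
  4 to go: {0,5,6,7} 6  {3,4,5,7} 1  {4,5,6,7} 4
  5 to go: {0,4,5,6,7} 10  {2,3,4,5,7} 1  {3,4,5,6,7} 5
  6 to go: {0,3,4,5,6,7} 15  {1,2,3,4,5,7} 1  {2,3,4,5,6,7} 6
  if 0:j drops first: 7 orders
  if 1:h drops first: 21 orders
heap linearizations: 28

28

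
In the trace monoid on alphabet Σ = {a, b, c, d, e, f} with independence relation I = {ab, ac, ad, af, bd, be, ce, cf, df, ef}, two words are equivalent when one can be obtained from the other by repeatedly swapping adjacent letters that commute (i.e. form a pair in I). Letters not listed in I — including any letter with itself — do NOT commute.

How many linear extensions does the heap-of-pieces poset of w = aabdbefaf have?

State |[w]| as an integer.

drop 0:a onto floor
drop 1:a onto {0:a}
drop 2:b onto floor
drop 3:d onto floor
drop 4:b onto {2:b}
drop 5:e onto {1:a, 3:d}
drop 6:f onto {4:b}
drop 7:a onto {5:e}
drop 8:f onto {6:f}
ground layer = {0:a, 2:b, 3:d}
drop-orders for the pieces not yet dropped (sum over which currently-grounded one goes next):
  1 to go: {7} 1  {8} 1
  2 to go: {5,7} 1  {6,8} 1  {7,8} 2
  3 to go: {1,5,7} 1  {3,5,7} 1  {4,6,8} 1  {5,7,8} 3  {6,7,8} 3
  4 to go: {0,1,5,7} 1  {1,3,5,7} 2  {1,5,7,8} 4  {2,4,6,8} 1  {3,5,7,8} 4  {4,6,7,8} 4  {5,6,7,8} 6
  5 to go: {0,1,3,5,7} 3  {0,1,5,7,8} 5  {1,3,5,7,8} 10  {1,5,6,7,8} 10  {2,4,6,7,8} 5  {3,5,6,7,8} 10  {4,5,6,7,8} 10
  6 to go: {0,1,3,5,7,8} 18  {0,1,5,6,7,8} 15  {1,3,5,6,7,8} 30  {1,4,5,6,7,8} 20  {2,4,5,6,7,8} 15  {3,4,5,6,7,8} 20
  7 to go: {0,1,3,5,6,7,8} 63  {0,1,4,5,6,7,8} 35  {1,2,4,5,6,7,8} 35  {1,3,4,5,6,7,8} 70  {2,3,4,5,6,7,8} 35
  if 0:a drops first: 140 orders
  if 2:b drops first: 168 orders
  if 3:d drops first: 70 orders
heap linearizations: 378

378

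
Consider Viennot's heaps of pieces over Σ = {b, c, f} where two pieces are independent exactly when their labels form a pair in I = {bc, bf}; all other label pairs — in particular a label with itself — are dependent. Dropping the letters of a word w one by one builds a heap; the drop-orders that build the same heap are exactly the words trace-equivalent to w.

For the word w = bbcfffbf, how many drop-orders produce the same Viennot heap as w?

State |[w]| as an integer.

drop 0:b onto floor
drop 1:b onto {0:b}
drop 2:c onto floor
drop 3:f onto {2:c}
drop 4:f onto {3:f}
drop 5:f onto {4:f}
drop 6:b onto {1:b}
drop 7:f onto {5:f}
ground layer = {0:b, 2:c}
drop-orders for the pieces not yet dropped (sum over which currently-grounded one goes next):
  1 to go: {6} 1  {7} 1
  2 to go: {1,6} 1  {5,7} 1  {6,7} 2
  3 to go: {0,1,6} 1  {1,6,7} 3  {4,5,7} 1  {5,6,7} 3
  4 to go: {0,1,6,7} 4  {1,5,6,7} 6  {3,4,5,7} 1  {4,5,6,7} 4
  5 to go: {0,1,5,6,7} 10  {1,4,5,6,7} 10  {2,3,4,5,7} 1  {3,4,5,6,7} 5
  6 to go: {0,1,4,5,6,7} 20  {1,3,4,5,6,7} 15  {2,3,4,5,6,7} 6
  if 0:b drops first: 21 orders
  if 2:c drops first: 35 orders
heap linearizations: 56

56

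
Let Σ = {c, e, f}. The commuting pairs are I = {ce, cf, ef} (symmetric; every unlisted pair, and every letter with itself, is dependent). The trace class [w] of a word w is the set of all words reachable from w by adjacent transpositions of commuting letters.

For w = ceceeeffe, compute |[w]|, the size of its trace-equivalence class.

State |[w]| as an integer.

756

#0=c has no predecessor
#1=e has no predecessor
#2=c depends on [0:c]
#3=e depends on [1:e]
#4=e depends on [3:e]
#5=e depends on [4:e]
#6=f has no predecessor
#7=f depends on [6:f]
#8=e depends on [5:e]
sources: [0:c, 1:e, 6:f]
N(rest) = Σ N(rest − s) over sources s of rest; N(one piece) = 1:
  size 1 → [2]=1  [7]=1  [8]=1
  size 2 → [0,2]=1  [2,7]=2  [2,8]=2  [5,8]=1  [6,7]=1  [7,8]=2
  size 3 → [0,2,7]=3  [0,2,8]=3  [2,5,8]=3  [2,6,7]=3  [2,7,8]=6  [4,5,8]=1  [5,7,8]=3  [6,7,8]=3
  size 4 → [0,2,5,8]=6  [0,2,6,7]=6  [0,2,7,8]=12  [2,4,5,8]=4  [2,5,7,8]=12  [2,6,7,8]=12  [3,4,5,8]=1  [4,5,7,8]=4  [5,6,7,8]=6
  size 5 → [0,2,4,5,8]=10  [0,2,5,7,8]=30  [0,2,6,7,8]=30  [1,3,4,5,8]=1  [2,3,4,5,8]=5  [2,4,5,7,8]=20  [2,5,6,7,8]=30  [3,4,5,7,8]=5  [4,5,6,7,8]=10
  size 6 → [0,2,3,4,5,8]=15  [0,2,4,5,7,8]=60  [0,2,5,6,7,8]=90  [1,2,3,4,5,8]=6  [1,3,4,5,7,8]=6  [2,3,4,5,7,8]=30  [2,4,5,6,7,8]=60  [3,4,5,6,7,8]=15
  size 7 → [0,1,2,3,4,5,8]=21  [0,2,3,4,5,7,8]=105  [0,2,4,5,6,7,8]=210  [1,2,3,4,5,7,8]=42  [1,3,4,5,6,7,8]=21  [2,3,4,5,6,7,8]=105
  first=0(c) contributes 168
  first=1(e) contributes 420
  first=6(f) contributes 168
|[w]| = 756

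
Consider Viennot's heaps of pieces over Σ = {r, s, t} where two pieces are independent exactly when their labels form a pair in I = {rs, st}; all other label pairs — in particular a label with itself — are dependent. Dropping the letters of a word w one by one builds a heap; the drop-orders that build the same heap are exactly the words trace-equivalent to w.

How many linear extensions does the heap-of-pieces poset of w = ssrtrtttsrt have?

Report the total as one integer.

drop 0:s onto floor
drop 1:s onto {0:s}
drop 2:r onto floor
drop 3:t onto {2:r}
drop 4:r onto {3:t}
drop 5:t onto {4:r}
drop 6:t onto {5:t}
drop 7:t onto {6:t}
drop 8:s onto {1:s}
drop 9:r onto {7:t}
drop 10:t onto {9:r}
ground layer = {0:s, 2:r}
drop-orders for the pieces not yet dropped (sum over which currently-grounded one goes next):
  1 to go: {8} 1  {10} 1
  2 to go: {1,8} 1  {8,10} 2  {9,10} 1
  3 to go: {0,1,8} 1  {1,8,10} 3  {7,9,10} 1  {8,9,10} 3
  4 to go: {0,1,8,10} 4  {1,8,9,10} 6  {6,7,9,10} 1  {7,8,9,10} 4
  5 to go: {0,1,8,9,10} 10  {1,7,8,9,10} 10  {5,6,7,9,10} 1  {6,7,8,9,10} 5
  6 to go: {0,1,7,8,9,10} 20  {1,6,7,8,9,10} 15  {4,5,6,7,9,10} 1  {5,6,7,8,9,10} 6
  7 to go: {0,1,6,7,8,9,10} 35  {1,5,6,7,8,9,10} 21  {3,4,5,6,7,9,10} 1  {4,5,6,7,8,9,10} 7
  8 to go: {0,1,5,6,7,8,9,10} 56  {1,4,5,6,7,8,9,10} 28  {2,3,4,5,6,7,9,10} 1  {3,4,5,6,7,8,9,10} 8
  9 to go: {0,1,4,5,6,7,8,9,10} 84  {1,3,4,5,6,7,8,9,10} 36  {2,3,4,5,6,7,8,9,10} 9
  if 0:s drops first: 45 orders
  if 2:r drops first: 120 orders
heap linearizations: 165

165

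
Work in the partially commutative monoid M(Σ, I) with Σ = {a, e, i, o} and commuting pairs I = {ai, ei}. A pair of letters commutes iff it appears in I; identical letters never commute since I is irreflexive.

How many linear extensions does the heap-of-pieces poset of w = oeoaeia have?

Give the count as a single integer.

4

0(o) covers ∅
1(e) covers 0:o
2(o) covers 1:e
3(a) covers 2:o
4(e) covers 3:a
5(i) covers 2:o
6(a) covers 4:e
floor of heap: 0:o
completions by unplaced set U, small U first (add the entries for U minus each lowest piece of U):
  |U|=1: {5}:1  {6}:1
  |U|=2: {4,6}:1  {5,6}:2
  |U|=3: {3,4,6}:1  {4,5,6}:3
  |U|=4: {3,4,5,6}:4
  |U|=5: {2,3,4,5,6}:4
  start at 0(o): 4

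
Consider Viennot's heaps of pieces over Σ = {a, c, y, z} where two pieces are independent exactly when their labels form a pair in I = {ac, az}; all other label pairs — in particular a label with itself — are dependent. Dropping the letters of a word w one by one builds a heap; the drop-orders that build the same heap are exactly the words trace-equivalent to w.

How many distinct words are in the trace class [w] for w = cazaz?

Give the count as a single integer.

10

#0=c has no predecessor
#1=a has no predecessor
#2=z depends on [0:c]
#3=a depends on [1:a]
#4=z depends on [2:z]
sources: [0:c, 1:a]
N(rest) = Σ N(rest − s) over sources s of rest; N(one piece) = 1:
  size 1 → [3]=1  [4]=1
  size 2 → [1,3]=1  [2,4]=1  [3,4]=2
  size 3 → [0,2,4]=1  [1,3,4]=3  [2,3,4]=3
  first=0(c) contributes 6
  first=1(a) contributes 4
|[w]| = 10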